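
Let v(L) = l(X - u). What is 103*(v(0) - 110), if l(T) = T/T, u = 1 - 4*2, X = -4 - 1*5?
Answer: -11227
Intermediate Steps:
X = -9 (X = -4 - 5 = -9)
u = -7 (u = 1 - 8 = -7)
l(T) = 1
v(L) = 1
103*(v(0) - 110) = 103*(1 - 110) = 103*(-109) = -11227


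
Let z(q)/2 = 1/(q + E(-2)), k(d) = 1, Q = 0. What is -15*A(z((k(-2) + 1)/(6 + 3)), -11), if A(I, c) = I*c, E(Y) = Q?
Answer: 1485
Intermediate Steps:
E(Y) = 0
z(q) = 2/q (z(q) = 2/(q + 0) = 2/q)
-15*A(z((k(-2) + 1)/(6 + 3)), -11) = -15*2/(((1 + 1)/(6 + 3)))*(-11) = -15*2/((2/9))*(-11) = -15*2/((2*(⅑)))*(-11) = -15*2/(2/9)*(-11) = -15*2*(9/2)*(-11) = -135*(-11) = -15*(-99) = 1485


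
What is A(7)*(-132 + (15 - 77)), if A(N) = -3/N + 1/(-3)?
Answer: 3104/21 ≈ 147.81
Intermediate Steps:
A(N) = -⅓ - 3/N (A(N) = -3/N + 1*(-⅓) = -3/N - ⅓ = -⅓ - 3/N)
A(7)*(-132 + (15 - 77)) = ((⅓)*(-9 - 1*7)/7)*(-132 + (15 - 77)) = ((⅓)*(⅐)*(-9 - 7))*(-132 - 62) = ((⅓)*(⅐)*(-16))*(-194) = -16/21*(-194) = 3104/21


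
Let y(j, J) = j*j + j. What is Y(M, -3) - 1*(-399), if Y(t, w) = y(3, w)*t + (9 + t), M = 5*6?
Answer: 798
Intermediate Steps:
y(j, J) = j + j**2 (y(j, J) = j**2 + j = j + j**2)
M = 30
Y(t, w) = 9 + 13*t (Y(t, w) = (3*(1 + 3))*t + (9 + t) = (3*4)*t + (9 + t) = 12*t + (9 + t) = 9 + 13*t)
Y(M, -3) - 1*(-399) = (9 + 13*30) - 1*(-399) = (9 + 390) + 399 = 399 + 399 = 798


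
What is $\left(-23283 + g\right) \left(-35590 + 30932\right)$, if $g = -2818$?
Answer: $121578458$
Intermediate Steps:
$\left(-23283 + g\right) \left(-35590 + 30932\right) = \left(-23283 - 2818\right) \left(-35590 + 30932\right) = \left(-26101\right) \left(-4658\right) = 121578458$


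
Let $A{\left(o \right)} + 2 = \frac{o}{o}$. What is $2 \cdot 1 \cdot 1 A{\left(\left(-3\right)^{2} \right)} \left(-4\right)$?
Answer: $8$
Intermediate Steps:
$A{\left(o \right)} = -1$ ($A{\left(o \right)} = -2 + \frac{o}{o} = -2 + 1 = -1$)
$2 \cdot 1 \cdot 1 A{\left(\left(-3\right)^{2} \right)} \left(-4\right) = 2 \cdot 1 \cdot 1 \left(-1\right) \left(-4\right) = 2 \cdot 1 \left(-1\right) \left(-4\right) = 2 \left(-1\right) \left(-4\right) = \left(-2\right) \left(-4\right) = 8$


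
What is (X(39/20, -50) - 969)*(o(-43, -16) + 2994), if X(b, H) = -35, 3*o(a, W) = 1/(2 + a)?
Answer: -369734044/123 ≈ -3.0060e+6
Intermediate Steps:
o(a, W) = 1/(3*(2 + a))
(X(39/20, -50) - 969)*(o(-43, -16) + 2994) = (-35 - 969)*(1/(3*(2 - 43)) + 2994) = -1004*((⅓)/(-41) + 2994) = -1004*((⅓)*(-1/41) + 2994) = -1004*(-1/123 + 2994) = -1004*368261/123 = -369734044/123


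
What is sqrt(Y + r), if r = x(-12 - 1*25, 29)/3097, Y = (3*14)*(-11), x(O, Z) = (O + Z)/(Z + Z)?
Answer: I*sqrt(3726665594930)/89813 ≈ 21.494*I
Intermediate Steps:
x(O, Z) = (O + Z)/(2*Z) (x(O, Z) = (O + Z)/((2*Z)) = (O + Z)*(1/(2*Z)) = (O + Z)/(2*Z))
Y = -462 (Y = 42*(-11) = -462)
r = -4/89813 (r = ((1/2)*((-12 - 1*25) + 29)/29)/3097 = ((1/2)*(1/29)*((-12 - 25) + 29))*(1/3097) = ((1/2)*(1/29)*(-37 + 29))*(1/3097) = ((1/2)*(1/29)*(-8))*(1/3097) = -4/29*1/3097 = -4/89813 ≈ -4.4537e-5)
sqrt(Y + r) = sqrt(-462 - 4/89813) = sqrt(-41493610/89813) = I*sqrt(3726665594930)/89813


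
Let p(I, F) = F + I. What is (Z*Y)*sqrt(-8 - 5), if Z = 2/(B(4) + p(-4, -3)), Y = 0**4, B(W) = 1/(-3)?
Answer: 0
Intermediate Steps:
B(W) = -1/3
Y = 0
Z = -3/11 (Z = 2/(-1/3 + (-3 - 4)) = 2/(-1/3 - 7) = 2/(-22/3) = 2*(-3/22) = -3/11 ≈ -0.27273)
(Z*Y)*sqrt(-8 - 5) = (-3/11*0)*sqrt(-8 - 5) = 0*sqrt(-13) = 0*(I*sqrt(13)) = 0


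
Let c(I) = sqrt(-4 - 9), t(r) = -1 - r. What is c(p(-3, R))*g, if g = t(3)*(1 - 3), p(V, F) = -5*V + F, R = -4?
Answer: 8*I*sqrt(13) ≈ 28.844*I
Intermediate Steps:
p(V, F) = F - 5*V
c(I) = I*sqrt(13) (c(I) = sqrt(-13) = I*sqrt(13))
g = 8 (g = (-1 - 1*3)*(1 - 3) = (-1 - 3)*(-2) = -4*(-2) = 8)
c(p(-3, R))*g = (I*sqrt(13))*8 = 8*I*sqrt(13)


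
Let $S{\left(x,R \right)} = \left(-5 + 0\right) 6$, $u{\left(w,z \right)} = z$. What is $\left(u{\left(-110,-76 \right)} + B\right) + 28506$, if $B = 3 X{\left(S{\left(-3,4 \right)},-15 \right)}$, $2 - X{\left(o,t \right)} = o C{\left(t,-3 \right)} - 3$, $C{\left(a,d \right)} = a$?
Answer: $27095$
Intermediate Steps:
$S{\left(x,R \right)} = -30$ ($S{\left(x,R \right)} = \left(-5\right) 6 = -30$)
$X{\left(o,t \right)} = 5 - o t$ ($X{\left(o,t \right)} = 2 - \left(o t - 3\right) = 2 - \left(-3 + o t\right) = 5 - o t$)
$B = -1335$ ($B = 3 \left(5 - \left(-30\right) \left(-15\right)\right) = 3 \left(5 - 450\right) = 3 \left(-445\right) = -1335$)
$\left(u{\left(-110,-76 \right)} + B\right) + 28506 = \left(-76 - 1335\right) + 28506 = -1411 + 28506 = 27095$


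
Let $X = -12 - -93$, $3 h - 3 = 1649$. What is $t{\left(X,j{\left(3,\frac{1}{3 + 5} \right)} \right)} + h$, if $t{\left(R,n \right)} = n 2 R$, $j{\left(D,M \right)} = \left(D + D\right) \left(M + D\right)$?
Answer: $\frac{21529}{6} \approx 3588.2$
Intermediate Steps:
$j{\left(D,M \right)} = 2 D \left(D + M\right)$
$h = \frac{1652}{3}$ ($h = 1 + \frac{1}{3} \cdot 1649 = 1 + \frac{1649}{3} = \frac{1652}{3} \approx 550.67$)
$X = 81$ ($X = -12 + 93 = 81$)
$t{\left(R,n \right)} = 2 R n$ ($t{\left(R,n \right)} = 2 n R = 2 R n$)
$t{\left(X,j{\left(3,\frac{1}{3 + 5} \right)} \right)} + h = 2 \cdot 81 \cdot 2 \cdot 3 \left(3 + \frac{1}{3 + 5}\right) + \frac{1652}{3} = 2 \cdot 81 \cdot 2 \cdot 3 \left(3 + \frac{1}{8}\right) + \frac{1652}{3} = 2 \cdot 81 \cdot 2 \cdot 3 \cdot \frac{25}{8} + \frac{1652}{3} = 2 \cdot 81 \cdot \frac{75}{4} + \frac{1652}{3} = \frac{6075}{2} + \frac{1652}{3} = \frac{21529}{6}$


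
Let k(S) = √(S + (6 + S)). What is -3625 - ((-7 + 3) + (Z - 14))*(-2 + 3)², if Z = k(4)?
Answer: -3607 - √14 ≈ -3610.7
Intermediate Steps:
k(S) = √(6 + 2*S)
Z = √14 (Z = √(6 + 2*4) = √(6 + 8) = √14 ≈ 3.7417)
-3625 - ((-7 + 3) + (Z - 14))*(-2 + 3)² = -3625 - ((-7 + 3) + (√14 - 14))*(-2 + 3)² = -3625 - (-4 + (-14 + √14))*1² = -3625 - (-18 + √14) = -3625 + (18 - √14) = -3607 - √14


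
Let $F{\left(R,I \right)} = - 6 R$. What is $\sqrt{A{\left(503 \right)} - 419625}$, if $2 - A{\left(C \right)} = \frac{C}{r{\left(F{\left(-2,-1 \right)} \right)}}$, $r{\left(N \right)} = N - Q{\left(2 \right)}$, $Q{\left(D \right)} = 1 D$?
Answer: $\frac{i \sqrt{41967330}}{10} \approx 647.82 i$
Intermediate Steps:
$Q{\left(D \right)} = D$
$r{\left(N \right)} = -2 + N$ ($r{\left(N \right)} = N - 2 = -2 + N$)
$A{\left(C \right)} = 2 - \frac{C}{10}$ ($A{\left(C \right)} = 2 - \frac{C}{-2 - -12} = 2 - \frac{C}{-2 + 12} = 2 - \frac{C}{10}$)
$\sqrt{A{\left(503 \right)} - 419625} = \sqrt{\left(2 - \frac{503}{10}\right) - 419625} = \sqrt{- \frac{483}{10} - 419625} = \sqrt{- \frac{4196733}{10}} = \frac{i \sqrt{41967330}}{10}$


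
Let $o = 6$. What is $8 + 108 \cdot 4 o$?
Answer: $2600$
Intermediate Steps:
$8 + 108 \cdot 4 o = 8 + 108 \cdot 4 \cdot 6 = 8 + 108 \cdot 24 = 8 + 2592 = 2600$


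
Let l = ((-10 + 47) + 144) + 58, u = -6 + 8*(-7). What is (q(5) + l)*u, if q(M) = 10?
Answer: -15438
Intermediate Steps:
u = -62 (u = -6 - 56 = -62)
l = 239 (l = (37 + 144) + 58 = 181 + 58 = 239)
(q(5) + l)*u = (10 + 239)*(-62) = 249*(-62) = -15438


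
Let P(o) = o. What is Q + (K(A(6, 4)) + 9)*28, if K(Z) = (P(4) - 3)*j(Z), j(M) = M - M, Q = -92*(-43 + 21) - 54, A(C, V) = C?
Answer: 2222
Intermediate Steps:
Q = 1970 (Q = -92*(-22) - 54 = 2024 - 54 = 1970)
j(M) = 0
K(Z) = 0 (K(Z) = (4 - 3)*0 = 1*0 = 0)
Q + (K(A(6, 4)) + 9)*28 = 1970 + (0 + 9)*28 = 1970 + 9*28 = 1970 + 252 = 2222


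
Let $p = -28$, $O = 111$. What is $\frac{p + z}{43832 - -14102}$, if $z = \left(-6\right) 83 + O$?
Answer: $- \frac{5}{698} \approx -0.0071633$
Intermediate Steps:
$z = -387$ ($z = \left(-6\right) 83 + 111 = -498 + 111 = -387$)
$\frac{p + z}{43832 - -14102} = \frac{-28 - 387}{43832 - -14102} = - \frac{415}{43832 + \left(-1511 + 15613\right)} = - \frac{415}{43832 + 14102} = - \frac{415}{57934} = \left(-415\right) \frac{1}{57934} = - \frac{5}{698}$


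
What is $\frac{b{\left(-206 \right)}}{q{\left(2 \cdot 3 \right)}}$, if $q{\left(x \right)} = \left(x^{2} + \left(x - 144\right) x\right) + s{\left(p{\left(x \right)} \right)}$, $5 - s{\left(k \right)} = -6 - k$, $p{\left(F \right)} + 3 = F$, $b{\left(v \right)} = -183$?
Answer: $\frac{183}{778} \approx 0.23522$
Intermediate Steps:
$p{\left(F \right)} = -3 + F$
$s{\left(k \right)} = 11 + k$ ($s{\left(k \right)} = 5 - \left(-6 - k\right) = 5 + \left(6 + k\right) = 11 + k$)
$q{\left(x \right)} = 8 + x + x^{2} + x \left(-144 + x\right)$ ($q{\left(x \right)} = \left(x^{2} + \left(x - 144\right) x\right) + \left(11 + \left(-3 + x\right)\right) = \left(x^{2} + \left(-144 + x\right) x\right) + \left(8 + x\right) = \left(x^{2} + x \left(-144 + x\right)\right) + \left(8 + x\right) = 8 + x + x^{2} + x \left(-144 + x\right)$)
$\frac{b{\left(-206 \right)}}{q{\left(2 \cdot 3 \right)}} = - \frac{183}{8 - 143 \cdot 2 \cdot 3 + 2 \left(2 \cdot 3\right)^{2}} = - \frac{183}{8 - 858 + 2 \cdot 6^{2}} = - \frac{183}{8 - 858 + 2 \cdot 36} = - \frac{183}{8 - 858 + 72} = - \frac{183}{-778} = \left(-183\right) \left(- \frac{1}{778}\right) = \frac{183}{778}$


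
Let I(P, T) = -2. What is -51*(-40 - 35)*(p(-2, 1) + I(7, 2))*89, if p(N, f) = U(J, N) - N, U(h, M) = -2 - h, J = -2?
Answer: 0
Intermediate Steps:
p(N, f) = -N (p(N, f) = (-2 - 1*(-2)) - N = (-2 + 2) - N = 0 - N = -N)
-51*(-40 - 35)*(p(-2, 1) + I(7, 2))*89 = -51*(-40 - 35)*(-1*(-2) - 2)*89 = -(-3825)*(2 - 2)*89 = -(-3825)*0*89 = -51*0*89 = 0*89 = 0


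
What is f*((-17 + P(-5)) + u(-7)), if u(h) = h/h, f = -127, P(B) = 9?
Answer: 889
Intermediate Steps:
u(h) = 1
f*((-17 + P(-5)) + u(-7)) = -127*((-17 + 9) + 1) = -127*(-8 + 1) = -127*(-7) = 889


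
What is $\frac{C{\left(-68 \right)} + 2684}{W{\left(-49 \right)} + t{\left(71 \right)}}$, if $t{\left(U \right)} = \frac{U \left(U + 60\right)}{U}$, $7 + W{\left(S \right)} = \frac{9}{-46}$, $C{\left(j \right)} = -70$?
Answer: $\frac{120244}{5695} \approx 21.114$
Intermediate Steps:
$W{\left(S \right)} = - \frac{331}{46}$ ($W{\left(S \right)} = -7 + \frac{9}{-46} = -7 + 9 \left(- \frac{1}{46}\right) = -7 - \frac{9}{46} = - \frac{331}{46}$)
$t{\left(U \right)} = 60 + U$ ($t{\left(U \right)} = \frac{U \left(60 + U\right)}{U} = 60 + U$)
$\frac{C{\left(-68 \right)} + 2684}{W{\left(-49 \right)} + t{\left(71 \right)}} = \frac{-70 + 2684}{- \frac{331}{46} + \left(60 + 71\right)} = \frac{2614}{- \frac{331}{46} + 131} = \frac{2614}{\frac{5695}{46}} = 2614 \cdot \frac{46}{5695} = \frac{120244}{5695}$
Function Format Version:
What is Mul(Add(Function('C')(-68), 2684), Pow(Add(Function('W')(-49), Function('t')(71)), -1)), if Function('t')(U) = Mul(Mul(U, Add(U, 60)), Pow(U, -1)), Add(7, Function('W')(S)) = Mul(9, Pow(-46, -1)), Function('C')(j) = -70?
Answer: Rational(120244, 5695) ≈ 21.114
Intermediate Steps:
Function('W')(S) = Rational(-331, 46) (Function('W')(S) = Add(-7, Mul(9, Pow(-46, -1))) = Add(-7, Mul(9, Rational(-1, 46))) = Add(-7, Rational(-9, 46)) = Rational(-331, 46))
Function('t')(U) = Add(60, U) (Function('t')(U) = Mul(Mul(U, Add(60, U)), Pow(U, -1)) = Add(60, U))
Mul(Add(Function('C')(-68), 2684), Pow(Add(Function('W')(-49), Function('t')(71)), -1)) = Mul(Add(-70, 2684), Pow(Add(Rational(-331, 46), Add(60, 71)), -1)) = Mul(2614, Pow(Add(Rational(-331, 46), 131), -1)) = Mul(2614, Pow(Rational(5695, 46), -1)) = Mul(2614, Rational(46, 5695)) = Rational(120244, 5695)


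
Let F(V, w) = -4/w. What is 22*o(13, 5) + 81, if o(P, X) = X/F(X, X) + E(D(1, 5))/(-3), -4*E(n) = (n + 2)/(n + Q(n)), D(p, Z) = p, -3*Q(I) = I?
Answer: -193/4 ≈ -48.250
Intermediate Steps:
Q(I) = -I/3
E(n) = -3*(2 + n)/(8*n) (E(n) = -(n + 2)/(4*(n - n/3)) = -(2 + n)/(4*(2*n/3)) = -(2 + n)*3/(2*n)/4 = -3*(2 + n)/(8*n))
o(P, X) = 3/8 - X²/4 (o(P, X) = X/((-4/X)) + ((3/8)*(-2 - 1*1)/1)/(-3) = X*(-X/4) + ((3/8)*1*(-2 - 1))*(-⅓) = -X²/4 + ((3/8)*1*(-3))*(-⅓) = -X²/4 - 9/8*(-⅓) = -X²/4 + 3/8 = 3/8 - X²/4)
22*o(13, 5) + 81 = 22*(3/8 - ¼*5²) + 81 = 22*(3/8 - ¼*25) + 81 = 22*(3/8 - 25/4) + 81 = 22*(-47/8) + 81 = -517/4 + 81 = -193/4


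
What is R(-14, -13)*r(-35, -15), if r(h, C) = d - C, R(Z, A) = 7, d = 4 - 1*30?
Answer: -77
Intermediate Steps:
d = -26 (d = 4 - 30 = -26)
r(h, C) = -26 - C
R(-14, -13)*r(-35, -15) = 7*(-26 - 1*(-15)) = 7*(-26 + 15) = 7*(-11) = -77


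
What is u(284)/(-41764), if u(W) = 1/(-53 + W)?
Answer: -1/9647484 ≈ -1.0365e-7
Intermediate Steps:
u(284)/(-41764) = 1/((-53 + 284)*(-41764)) = -1/41764/231 = (1/231)*(-1/41764) = -1/9647484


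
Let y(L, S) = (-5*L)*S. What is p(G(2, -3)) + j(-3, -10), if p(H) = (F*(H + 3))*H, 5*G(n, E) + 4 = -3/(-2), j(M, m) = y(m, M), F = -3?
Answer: -585/4 ≈ -146.25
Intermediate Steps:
y(L, S) = -5*L*S
j(M, m) = -5*M*m (j(M, m) = -5*m*M = -5*M*m)
G(n, E) = -1/2 (G(n, E) = -4/5 + (-3/(-2))/5 = -4/5 + (-3*(-1/2))/5 = -4/5 + (1/5)*(3/2) = -4/5 + 3/10 = -1/2)
p(H) = H*(-9 - 3*H) (p(H) = (-3*(H + 3))*H = (-3*(3 + H))*H = (-9 - 3*H)*H = H*(-9 - 3*H))
p(G(2, -3)) + j(-3, -10) = -3*(-1/2)*(3 - 1/2) - 5*(-3)*(-10) = -3*(-1/2)*5/2 - 150 = 15/4 - 150 = -585/4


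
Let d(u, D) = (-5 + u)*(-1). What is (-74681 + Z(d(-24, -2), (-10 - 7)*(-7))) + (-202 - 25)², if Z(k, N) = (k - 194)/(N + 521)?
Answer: -2963489/128 ≈ -23152.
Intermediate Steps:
d(u, D) = 5 - u
Z(k, N) = (-194 + k)/(521 + N)
(-74681 + Z(d(-24, -2), (-10 - 7)*(-7))) + (-202 - 25)² = (-74681 + (-194 + (5 - 1*(-24)))/(521 + (-10 - 7)*(-7))) + (-202 - 25)² = (-74681 + (-194 + (5 + 24))/(521 - 17*(-7))) + (-227)² = (-74681 + (-194 + 29)/(521 + 119)) + 51529 = (-74681 - 165/640) + 51529 = (-74681 + (1/640)*(-165)) + 51529 = (-74681 - 33/128) + 51529 = -9559201/128 + 51529 = -2963489/128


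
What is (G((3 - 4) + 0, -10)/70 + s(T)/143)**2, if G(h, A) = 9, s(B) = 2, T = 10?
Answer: 2036329/100200100 ≈ 0.020323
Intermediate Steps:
(G((3 - 4) + 0, -10)/70 + s(T)/143)**2 = (9/70 + 2/143)**2 = (1427/10010)**2 = 2036329/100200100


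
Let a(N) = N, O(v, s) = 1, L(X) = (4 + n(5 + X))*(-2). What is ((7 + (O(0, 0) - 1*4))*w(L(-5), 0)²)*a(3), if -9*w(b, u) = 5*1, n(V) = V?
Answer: 100/27 ≈ 3.7037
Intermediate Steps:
L(X) = -18 - 2*X (L(X) = (4 + (5 + X))*(-2) = (9 + X)*(-2) = -18 - 2*X)
w(b, u) = -5/9
((7 + (O(0, 0) - 1*4))*w(L(-5), 0)²)*a(3) = ((7 + (1 - 1*4))*(-5/9)²)*3 = ((7 + (1 - 4))*(25/81))*3 = ((7 - 3)*(25/81))*3 = (4*(25/81))*3 = (100/81)*3 = 100/27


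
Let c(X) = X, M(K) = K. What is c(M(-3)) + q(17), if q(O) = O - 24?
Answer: -10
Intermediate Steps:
q(O) = -24 + O
c(M(-3)) + q(17) = -3 + (-24 + 17) = -3 - 7 = -10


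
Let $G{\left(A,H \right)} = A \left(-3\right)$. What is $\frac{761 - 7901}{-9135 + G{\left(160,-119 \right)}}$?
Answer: $\frac{476}{641} \approx 0.74259$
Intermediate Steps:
$G{\left(A,H \right)} = - 3 A$
$\frac{761 - 7901}{-9135 + G{\left(160,-119 \right)}} = \frac{761 - 7901}{-9135 - 480} = - \frac{7140}{-9135 - 480} = - \frac{7140}{-9615} = \left(-7140\right) \left(- \frac{1}{9615}\right) = \frac{476}{641}$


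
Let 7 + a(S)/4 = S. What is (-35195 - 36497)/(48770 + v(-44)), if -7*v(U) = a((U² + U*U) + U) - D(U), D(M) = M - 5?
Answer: -501844/326057 ≈ -1.5391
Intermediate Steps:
D(M) = -5 + M
a(S) = -28 + 4*S
v(U) = 23/7 - 8*U²/7 - 3*U/7 (v(U) = -((-28 + 4*((U² + U*U) + U)) - (-5 + U))/7 = -((-28 + 4*((U² + U²) + U)) + (5 - U))/7 = -((-28 + 4*(2*U² + U)) + (5 - U))/7 = -((-28 + 4*(U + 2*U²)) + (5 - U))/7 = -((-28 + (4*U + 8*U²)) + (5 - U))/7 = -((-28 + 4*U + 8*U²) + (5 - U))/7 = -(-23 + 3*U + 8*U²)/7 = 23/7 - 8*U²/7 - 3*U/7)
(-35195 - 36497)/(48770 + v(-44)) = (-35195 - 36497)/(48770 + (23/7 - 8/7*(-44)² - 3/7*(-44))) = -71692/(48770 + (23/7 - 8/7*1936 + 132/7)) = -71692/(48770 + (23/7 - 15488/7 + 132/7)) = -71692/(48770 - 15333/7) = -71692/326057/7 = -71692*7/326057 = -501844/326057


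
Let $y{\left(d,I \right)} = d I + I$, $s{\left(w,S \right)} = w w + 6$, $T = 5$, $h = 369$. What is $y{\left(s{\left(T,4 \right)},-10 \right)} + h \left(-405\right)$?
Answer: $-149765$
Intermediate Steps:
$s{\left(w,S \right)} = 6 + w^{2}$ ($s{\left(w,S \right)} = w^{2} + 6 = 6 + w^{2}$)
$y{\left(d,I \right)} = I + I d$ ($y{\left(d,I \right)} = I d + I = I + I d$)
$y{\left(s{\left(T,4 \right)},-10 \right)} + h \left(-405\right) = - 10 \left(1 + \left(6 + 5^{2}\right)\right) + 369 \left(-405\right) = - 10 \left(1 + \left(6 + 25\right)\right) - 149445 = - 10 \left(1 + 31\right) - 149445 = \left(-10\right) 32 - 149445 = -320 - 149445 = -149765$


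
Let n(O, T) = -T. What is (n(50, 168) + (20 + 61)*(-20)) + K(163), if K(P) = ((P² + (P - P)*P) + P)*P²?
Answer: 710240720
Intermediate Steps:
K(P) = P²*(P + P²) (K(P) = ((P² + 0*P) + P)*P² = ((P² + 0) + P)*P² = (P² + P)*P² = (P + P²)*P² = P²*(P + P²))
(n(50, 168) + (20 + 61)*(-20)) + K(163) = (-1*168 + (20 + 61)*(-20)) + 163³*(1 + 163) = (-168 + 81*(-20)) + 4330747*164 = (-168 - 1620) + 710242508 = -1788 + 710242508 = 710240720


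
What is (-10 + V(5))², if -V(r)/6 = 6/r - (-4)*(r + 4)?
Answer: 1359556/25 ≈ 54382.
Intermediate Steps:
V(r) = -96 - 36/r - 24*r (V(r) = -6*(6/r - (-4)*(r + 4)) = -6*(6/r - (-4)*(4 + r)) = -6*(6/r - (-16 - 4*r)) = -6*(6/r + (16 + 4*r)) = -6*(16 + 4*r + 6/r) = -96 - 36/r - 24*r)
(-10 + V(5))² = (-10 + (-96 - 36/5 - 24*5))² = (-10 + (-96 - 36*⅕ - 120))² = (-10 + (-96 - 36/5 - 120))² = (-10 - 1116/5)² = (-1166/5)² = 1359556/25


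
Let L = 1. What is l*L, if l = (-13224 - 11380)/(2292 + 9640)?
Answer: -6151/2983 ≈ -2.0620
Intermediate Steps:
l = -6151/2983 (l = -24604/11932 = -24604*1/11932 = -6151/2983 ≈ -2.0620)
l*L = -6151/2983*1 = -6151/2983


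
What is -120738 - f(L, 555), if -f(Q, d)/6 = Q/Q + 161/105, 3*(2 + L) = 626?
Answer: -603614/5 ≈ -1.2072e+5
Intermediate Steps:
L = 620/3 (L = -2 + (⅓)*626 = -2 + 626/3 = 620/3 ≈ 206.67)
f(Q, d) = -76/5 (f(Q, d) = -6*(Q/Q + 161/105) = -6*(1 + 161*(1/105)) = -6*(1 + 23/15) = -6*38/15 = -76/5)
-120738 - f(L, 555) = -120738 - 1*(-76/5) = -120738 + 76/5 = -603614/5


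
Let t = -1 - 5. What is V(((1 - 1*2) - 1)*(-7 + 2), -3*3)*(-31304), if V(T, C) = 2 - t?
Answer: -250432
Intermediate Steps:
t = -6
V(T, C) = 8 (V(T, C) = 2 - 1*(-6) = 2 + 6 = 8)
V(((1 - 1*2) - 1)*(-7 + 2), -3*3)*(-31304) = 8*(-31304) = -250432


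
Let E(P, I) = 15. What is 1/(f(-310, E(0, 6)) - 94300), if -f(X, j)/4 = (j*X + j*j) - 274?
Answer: -1/75504 ≈ -1.3244e-5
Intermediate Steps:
f(X, j) = 1096 - 4*j² - 4*X*j (f(X, j) = -4*((j*X + j*j) - 274) = -4*((X*j + j²) - 274) = -4*((j² + X*j) - 274) = -4*(-274 + j² + X*j) = 1096 - 4*j² - 4*X*j)
1/(f(-310, E(0, 6)) - 94300) = 1/((1096 - 4*15² - 4*(-310)*15) - 94300) = 1/((1096 - 4*225 + 18600) - 94300) = 1/((1096 - 900 + 18600) - 94300) = 1/(18796 - 94300) = 1/(-75504) = -1/75504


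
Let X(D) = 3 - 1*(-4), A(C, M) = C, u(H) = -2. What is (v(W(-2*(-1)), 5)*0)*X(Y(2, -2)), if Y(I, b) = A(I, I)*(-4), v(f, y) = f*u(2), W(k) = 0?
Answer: 0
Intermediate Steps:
v(f, y) = -2*f (v(f, y) = f*(-2) = -2*f)
Y(I, b) = -4*I (Y(I, b) = I*(-4) = -4*I)
X(D) = 7 (X(D) = 3 + 4 = 7)
(v(W(-2*(-1)), 5)*0)*X(Y(2, -2)) = (-2*0*0)*7 = (0*0)*7 = 0*7 = 0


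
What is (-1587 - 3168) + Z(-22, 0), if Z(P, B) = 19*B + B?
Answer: -4755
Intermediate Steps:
Z(P, B) = 20*B
(-1587 - 3168) + Z(-22, 0) = (-1587 - 3168) + 20*0 = -4755 + 0 = -4755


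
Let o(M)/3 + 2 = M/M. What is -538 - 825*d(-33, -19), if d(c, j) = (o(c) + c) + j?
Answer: 44837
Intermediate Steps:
o(M) = -3 (o(M) = -6 + 3*(M/M) = -6 + 3*1 = -6 + 3 = -3)
d(c, j) = -3 + c + j (d(c, j) = (-3 + c) + j = -3 + c + j)
-538 - 825*d(-33, -19) = -538 - 825*(-3 - 33 - 19) = -538 - 825*(-55) = -538 + 45375 = 44837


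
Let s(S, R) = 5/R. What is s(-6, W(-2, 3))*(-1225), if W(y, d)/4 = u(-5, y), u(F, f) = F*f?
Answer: -1225/8 ≈ -153.13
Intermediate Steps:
W(y, d) = -20*y (W(y, d) = 4*(-5*y) = -20*y)
s(-6, W(-2, 3))*(-1225) = (5/((-20*(-2))))*(-1225) = (5/40)*(-1225) = (5*(1/40))*(-1225) = (⅛)*(-1225) = -1225/8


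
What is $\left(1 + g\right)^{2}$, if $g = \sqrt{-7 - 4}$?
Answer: $\left(1 + i \sqrt{11}\right)^{2} \approx -10.0 + 6.6332 i$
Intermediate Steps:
$g = i \sqrt{11}$ ($g = \sqrt{-11} = i \sqrt{11} \approx 3.3166 i$)
$\left(1 + g\right)^{2} = \left(1 + i \sqrt{11}\right)^{2}$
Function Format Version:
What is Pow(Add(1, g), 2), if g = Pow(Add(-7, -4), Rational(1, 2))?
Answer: Pow(Add(1, Mul(I, Pow(11, Rational(1, 2)))), 2) ≈ Add(-10.000, Mul(6.6332, I))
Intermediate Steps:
g = Mul(I, Pow(11, Rational(1, 2))) (g = Pow(-11, Rational(1, 2)) = Mul(I, Pow(11, Rational(1, 2))) ≈ Mul(3.3166, I))
Pow(Add(1, g), 2) = Pow(Add(1, Mul(I, Pow(11, Rational(1, 2)))), 2)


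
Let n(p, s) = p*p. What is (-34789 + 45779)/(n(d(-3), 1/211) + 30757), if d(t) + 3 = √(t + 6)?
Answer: 338151310/946731253 + 65940*√3/946731253 ≈ 0.35730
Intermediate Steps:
d(t) = -3 + √(6 + t) (d(t) = -3 + √(t + 6) = -3 + √(6 + t))
n(p, s) = p²
(-34789 + 45779)/(n(d(-3), 1/211) + 30757) = (-34789 + 45779)/((-3 + √(6 - 3))² + 30757) = 10990/((-3 + √3)² + 30757) = 10990/(30757 + (-3 + √3)²)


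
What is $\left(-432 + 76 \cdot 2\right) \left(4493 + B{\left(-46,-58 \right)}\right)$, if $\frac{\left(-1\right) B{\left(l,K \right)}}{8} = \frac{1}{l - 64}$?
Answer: $- \frac{13838664}{11} \approx -1.2581 \cdot 10^{6}$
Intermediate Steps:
$B{\left(l,K \right)} = - \frac{8}{-64 + l}$ ($B{\left(l,K \right)} = - \frac{8}{l - 64} = - \frac{8}{-64 + l}$)
$\left(-432 + 76 \cdot 2\right) \left(4493 + B{\left(-46,-58 \right)}\right) = \left(-432 + 76 \cdot 2\right) \left(4493 - \frac{8}{-64 - 46}\right) = \left(-432 + 152\right) \left(4493 - \frac{8}{-110}\right) = - 280 \left(4493 - - \frac{4}{55}\right) = - 280 \left(4493 + \frac{4}{55}\right) = \left(-280\right) \frac{247119}{55} = - \frac{13838664}{11}$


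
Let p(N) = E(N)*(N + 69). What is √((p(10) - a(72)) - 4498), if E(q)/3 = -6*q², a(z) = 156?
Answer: I*√146854 ≈ 383.22*I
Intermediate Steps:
E(q) = -18*q² (E(q) = 3*(-6*q²) = -18*q²)
p(N) = -18*N²*(69 + N) (p(N) = (-18*N²)*(N + 69) = (-18*N²)*(69 + N) = -18*N²*(69 + N))
√((p(10) - a(72)) - 4498) = √((18*10²*(-69 - 1*10) - 1*156) - 4498) = √((18*100*(-69 - 10) - 156) - 4498) = √((18*100*(-79) - 156) - 4498) = √((-142200 - 156) - 4498) = √(-142356 - 4498) = √(-146854) = I*√146854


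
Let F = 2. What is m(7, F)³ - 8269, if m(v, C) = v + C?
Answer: -7540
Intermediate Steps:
m(v, C) = C + v
m(7, F)³ - 8269 = (2 + 7)³ - 8269 = 9³ - 8269 = 729 - 8269 = -7540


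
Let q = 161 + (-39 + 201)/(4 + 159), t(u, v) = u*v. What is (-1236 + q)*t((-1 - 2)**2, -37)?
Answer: 58295979/163 ≈ 3.5764e+5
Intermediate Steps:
q = 26405/163 (q = 161 + 162/163 = 26405/163 ≈ 161.99)
(-1236 + q)*t((-1 - 2)**2, -37) = (-1236 + 26405/163)*((-1 - 2)**2*(-37)) = -175063*(-3)**2*(-37)/163 = -1575567*(-37)/163 = -175063/163*(-333) = 58295979/163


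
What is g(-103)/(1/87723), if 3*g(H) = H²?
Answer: 310217769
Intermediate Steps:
g(H) = H²/3
g(-103)/(1/87723) = ((⅓)*(-103)²)/(1/87723) = ((⅓)*10609)/(1/87723) = (10609/3)*87723 = 310217769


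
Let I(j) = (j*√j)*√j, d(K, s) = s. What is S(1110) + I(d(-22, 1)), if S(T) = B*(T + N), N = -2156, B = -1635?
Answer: 1710211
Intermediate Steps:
S(T) = 3525060 - 1635*T (S(T) = -1635*(T - 2156) = -1635*(-2156 + T) = 3525060 - 1635*T)
I(j) = j² (I(j) = j^(3/2)*√j = j²)
S(1110) + I(d(-22, 1)) = (3525060 - 1635*1110) + 1² = (3525060 - 1814850) + 1 = 1710210 + 1 = 1710211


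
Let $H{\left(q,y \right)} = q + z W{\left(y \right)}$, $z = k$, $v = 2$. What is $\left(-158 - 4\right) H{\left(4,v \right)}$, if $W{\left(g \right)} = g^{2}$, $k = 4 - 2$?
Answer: $-1944$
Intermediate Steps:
$k = 2$ ($k = 4 - 2 = 2$)
$z = 2$
$H{\left(q,y \right)} = q + 2 y^{2}$
$\left(-158 - 4\right) H{\left(4,v \right)} = \left(-158 - 4\right) \left(4 + 2 \cdot 2^{2}\right) = - 162 \left(4 + 2 \cdot 4\right) = - 162 \left(4 + 8\right) = \left(-162\right) 12 = -1944$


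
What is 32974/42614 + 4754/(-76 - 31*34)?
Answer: -41331584/12038455 ≈ -3.4333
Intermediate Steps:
32974/42614 + 4754/(-76 - 31*34) = 32974*(1/42614) + 4754/(-76 - 1054) = 16487/21307 + 4754/(-1130) = 16487/21307 + 4754*(-1/1130) = 16487/21307 - 2377/565 = -41331584/12038455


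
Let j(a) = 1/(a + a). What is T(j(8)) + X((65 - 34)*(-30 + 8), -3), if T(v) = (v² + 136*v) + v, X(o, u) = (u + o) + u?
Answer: -173935/256 ≈ -679.43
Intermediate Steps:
j(a) = 1/(2*a)
X(o, u) = o + 2*u (X(o, u) = (o + u) + u = o + 2*u)
T(v) = v² + 137*v
T(j(8)) + X((65 - 34)*(-30 + 8), -3) = ((½)/8)*(137 + (½)/8) + ((65 - 34)*(-30 + 8) + 2*(-3)) = ((½)*(⅛))*(137 + (½)*(⅛)) + (31*(-22) - 6) = (137 + 1/16)/16 + (-682 - 6) = (1/16)*(2193/16) - 688 = 2193/256 - 688 = -173935/256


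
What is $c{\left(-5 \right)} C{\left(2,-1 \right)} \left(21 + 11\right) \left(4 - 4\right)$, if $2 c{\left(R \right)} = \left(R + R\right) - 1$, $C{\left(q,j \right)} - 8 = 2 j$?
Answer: $0$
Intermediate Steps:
$C{\left(q,j \right)} = 8 + 2 j$
$c{\left(R \right)} = - \frac{1}{2} + R$ ($c{\left(R \right)} = \frac{\left(R + R\right) - 1}{2} = \frac{2 R - 1}{2} = \frac{-1 + 2 R}{2} = - \frac{1}{2} + R$)
$c{\left(-5 \right)} C{\left(2,-1 \right)} \left(21 + 11\right) \left(4 - 4\right) = \left(- \frac{1}{2} - 5\right) \left(8 + 2 \left(-1\right)\right) \left(21 + 11\right) \left(4 - 4\right) = - \frac{11 \left(8 - 2\right)}{2} \cdot 32 \cdot 0 = \left(- \frac{11}{2}\right) 6 \cdot 0 = \left(-33\right) 0 = 0$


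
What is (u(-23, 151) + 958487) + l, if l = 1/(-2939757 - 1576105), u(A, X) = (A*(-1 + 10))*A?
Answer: 4349895039775/4515862 ≈ 9.6325e+5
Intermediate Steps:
u(A, X) = 9*A**2 (u(A, X) = (A*9)*A = (9*A)*A = 9*A**2)
l = -1/4515862 (l = 1/(-4515862) = -1/4515862 ≈ -2.2144e-7)
(u(-23, 151) + 958487) + l = (9*(-23)**2 + 958487) - 1/4515862 = (9*529 + 958487) - 1/4515862 = (4761 + 958487) - 1/4515862 = 963248 - 1/4515862 = 4349895039775/4515862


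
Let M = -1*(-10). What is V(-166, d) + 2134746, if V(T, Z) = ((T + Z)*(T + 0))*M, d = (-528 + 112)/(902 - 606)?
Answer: 89267642/37 ≈ 2.4126e+6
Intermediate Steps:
M = 10
d = -52/37 (d = -416/296 = -416*1/296 = -52/37 ≈ -1.4054)
V(T, Z) = 10*T*(T + Z) (V(T, Z) = ((T + Z)*(T + 0))*10 = ((T + Z)*T)*10 = (T*(T + Z))*10 = 10*T*(T + Z))
V(-166, d) + 2134746 = 10*(-166)*(-166 - 52/37) + 2134746 = 10*(-166)*(-6194/37) + 2134746 = 10282040/37 + 2134746 = 89267642/37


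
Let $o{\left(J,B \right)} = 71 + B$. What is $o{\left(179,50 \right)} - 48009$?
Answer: $-47888$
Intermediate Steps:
$o{\left(179,50 \right)} - 48009 = \left(71 + 50\right) - 48009 = 121 - 48009 = -47888$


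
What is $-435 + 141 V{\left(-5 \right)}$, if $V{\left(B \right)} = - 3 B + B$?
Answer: $975$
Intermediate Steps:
$V{\left(B \right)} = - 2 B$
$-435 + 141 V{\left(-5 \right)} = -435 + 141 \left(\left(-2\right) \left(-5\right)\right) = -435 + 141 \cdot 10 = -435 + 1410 = 975$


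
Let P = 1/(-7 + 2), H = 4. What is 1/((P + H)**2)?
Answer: 25/361 ≈ 0.069252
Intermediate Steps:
P = -1/5 (P = 1/(-5) = -1/5 ≈ -0.20000)
1/((P + H)**2) = 1/((-1/5 + 4)**2) = 1/((19/5)**2) = 1/(361/25) = 25/361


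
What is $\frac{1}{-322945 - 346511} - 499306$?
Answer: $- \frac{334263397537}{669456} \approx -4.9931 \cdot 10^{5}$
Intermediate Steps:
$\frac{1}{-322945 - 346511} - 499306 = \frac{1}{-669456} - 499306 = - \frac{1}{669456} - 499306 = - \frac{334263397537}{669456}$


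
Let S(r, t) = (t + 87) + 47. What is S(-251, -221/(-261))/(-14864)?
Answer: -35195/3879504 ≈ -0.0090720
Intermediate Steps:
S(r, t) = 134 + t (S(r, t) = (87 + t) + 47 = 134 + t)
S(-251, -221/(-261))/(-14864) = (134 - 221/(-261))/(-14864) = (134 - 221*(-1/261))*(-1/14864) = (134 + 221/261)*(-1/14864) = (35195/261)*(-1/14864) = -35195/3879504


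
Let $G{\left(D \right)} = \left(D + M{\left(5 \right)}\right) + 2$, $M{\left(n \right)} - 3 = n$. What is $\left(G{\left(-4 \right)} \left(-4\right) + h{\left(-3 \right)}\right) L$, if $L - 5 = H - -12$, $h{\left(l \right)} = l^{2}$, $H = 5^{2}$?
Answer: $-630$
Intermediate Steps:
$H = 25$
$M{\left(n \right)} = 3 + n$
$G{\left(D \right)} = 10 + D$ ($G{\left(D \right)} = \left(D + \left(3 + 5\right)\right) + 2 = \left(D + 8\right) + 2 = \left(8 + D\right) + 2 = 10 + D$)
$L = 42$ ($L = 5 + \left(25 - -12\right) = 5 + \left(25 + 12\right) = 5 + 37 = 42$)
$\left(G{\left(-4 \right)} \left(-4\right) + h{\left(-3 \right)}\right) L = \left(\left(10 - 4\right) \left(-4\right) + \left(-3\right)^{2}\right) 42 = \left(6 \left(-4\right) + 9\right) 42 = \left(-24 + 9\right) 42 = \left(-15\right) 42 = -630$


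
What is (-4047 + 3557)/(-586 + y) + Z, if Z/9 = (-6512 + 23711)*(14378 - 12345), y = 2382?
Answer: 282591712249/898 ≈ 3.1469e+8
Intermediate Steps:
Z = 314690103 (Z = 9*((-6512 + 23711)*(14378 - 12345)) = 9*(17199*2033) = 9*34965567 = 314690103)
(-4047 + 3557)/(-586 + y) + Z = (-4047 + 3557)/(-586 + 2382) + 314690103 = -490/1796 + 314690103 = -490*1/1796 + 314690103 = -245/898 + 314690103 = 282591712249/898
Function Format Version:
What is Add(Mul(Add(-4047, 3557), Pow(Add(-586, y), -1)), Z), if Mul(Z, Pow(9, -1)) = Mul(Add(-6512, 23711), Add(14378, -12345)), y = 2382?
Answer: Rational(282591712249, 898) ≈ 3.1469e+8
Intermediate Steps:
Z = 314690103 (Z = Mul(9, Mul(Add(-6512, 23711), Add(14378, -12345))) = Mul(9, Mul(17199, 2033)) = Mul(9, 34965567) = 314690103)
Add(Mul(Add(-4047, 3557), Pow(Add(-586, y), -1)), Z) = Add(Mul(Add(-4047, 3557), Pow(Add(-586, 2382), -1)), 314690103) = Add(Mul(-490, Pow(1796, -1)), 314690103) = Add(Mul(-490, Rational(1, 1796)), 314690103) = Add(Rational(-245, 898), 314690103) = Rational(282591712249, 898)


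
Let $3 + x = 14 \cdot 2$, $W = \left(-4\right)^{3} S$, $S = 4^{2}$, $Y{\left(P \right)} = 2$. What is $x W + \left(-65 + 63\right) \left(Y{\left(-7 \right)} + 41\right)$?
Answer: $-25686$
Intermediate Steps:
$S = 16$
$W = -1024$ ($W = \left(-4\right)^{3} \cdot 16 = \left(-64\right) 16 = -1024$)
$x = 25$ ($x = -3 + 14 \cdot 2 = -3 + 28 = 25$)
$x W + \left(-65 + 63\right) \left(Y{\left(-7 \right)} + 41\right) = 25 \left(-1024\right) + \left(-65 + 63\right) \left(2 + 41\right) = -25600 - 86 = -25686$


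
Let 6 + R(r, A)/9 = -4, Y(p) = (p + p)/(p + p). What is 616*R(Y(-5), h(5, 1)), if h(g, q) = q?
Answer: -55440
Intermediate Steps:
Y(p) = 1 (Y(p) = (2*p)/((2*p)) = (2*p)*(1/(2*p)) = 1)
R(r, A) = -90 (R(r, A) = -54 + 9*(-4) = -54 - 36 = -90)
616*R(Y(-5), h(5, 1)) = 616*(-90) = -55440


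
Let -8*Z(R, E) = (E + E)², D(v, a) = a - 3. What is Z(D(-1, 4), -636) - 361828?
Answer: -564076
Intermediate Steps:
D(v, a) = -3 + a
Z(R, E) = -E²/2 (Z(R, E) = -(E + E)²/8 = -4*E²/8 = -E²/2)
Z(D(-1, 4), -636) - 361828 = -½*(-636)² - 361828 = -½*404496 - 361828 = -202248 - 361828 = -564076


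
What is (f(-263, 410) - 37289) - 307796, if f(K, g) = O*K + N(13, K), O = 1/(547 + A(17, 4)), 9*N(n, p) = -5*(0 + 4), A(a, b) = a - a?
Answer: -1698866762/4923 ≈ -3.4509e+5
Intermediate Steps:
A(a, b) = 0
N(n, p) = -20/9 (N(n, p) = (-5*(0 + 4))/9 = (-5*4)/9 = (⅑)*(-20) = -20/9)
O = 1/547 (O = 1/(547 + 0) = 1/547 ≈ 0.0018282)
f(K, g) = -20/9 + K/547 (f(K, g) = K/547 - 20/9 = -20/9 + K/547)
(f(-263, 410) - 37289) - 307796 = ((-20/9 + (1/547)*(-263)) - 37289) - 307796 = ((-20/9 - 263/547) - 37289) - 307796 = (-13307/4923 - 37289) - 307796 = -183587054/4923 - 307796 = -1698866762/4923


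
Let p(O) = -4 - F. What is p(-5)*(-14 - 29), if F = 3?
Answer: 301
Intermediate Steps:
p(O) = -7 (p(O) = -4 - 1*3 = -4 - 3 = -7)
p(-5)*(-14 - 29) = -7*(-14 - 29) = -7*(-43) = 301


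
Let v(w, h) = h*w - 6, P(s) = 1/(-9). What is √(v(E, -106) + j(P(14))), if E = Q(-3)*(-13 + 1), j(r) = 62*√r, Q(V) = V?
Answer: √(-34398 + 186*I)/3 ≈ 0.16715 + 61.823*I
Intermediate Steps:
P(s) = -⅑
E = 36 (E = -3*(-13 + 1) = -3*(-12) = 36)
v(w, h) = -6 + h*w
√(v(E, -106) + j(P(14))) = √((-6 - 106*36) + 62*√(-⅑)) = √((-6 - 3816) + 62*(I/3)) = √(-3822 + 62*I/3)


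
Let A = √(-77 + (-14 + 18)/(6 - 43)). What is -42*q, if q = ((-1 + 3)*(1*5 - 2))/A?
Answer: 84*I*√11729/317 ≈ 28.698*I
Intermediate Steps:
A = 3*I*√11729/37 (A = √(-77 + 4/(-37)) = √(-77 + 4*(-1/37)) = √(-77 - 4/37) = √(-2853/37) = 3*I*√11729/37 ≈ 8.7811*I)
q = -2*I*√11729/317 (q = ((-1 + 3)*(1*5 - 2))/((3*I*√11729/37)) = (2*(5 - 2))*(-I*√11729/951) = (2*3)*(-I*√11729/951) = 6*(-I*√11729/951) = -2*I*√11729/317 ≈ -0.68328*I)
-42*q = -(-84)*I*√11729/317 = 84*I*√11729/317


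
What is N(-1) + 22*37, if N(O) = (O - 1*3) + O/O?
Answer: 811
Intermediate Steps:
N(O) = -2 + O (N(O) = (O - 3) + 1 = (-3 + O) + 1 = -2 + O)
N(-1) + 22*37 = (-2 - 1) + 22*37 = -3 + 814 = 811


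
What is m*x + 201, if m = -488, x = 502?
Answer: -244775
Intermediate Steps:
m*x + 201 = -488*502 + 201 = -244976 + 201 = -244775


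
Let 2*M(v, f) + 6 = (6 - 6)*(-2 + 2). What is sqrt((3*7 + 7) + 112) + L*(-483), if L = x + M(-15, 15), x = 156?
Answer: -73899 + 2*sqrt(35) ≈ -73887.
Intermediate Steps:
M(v, f) = -3 (M(v, f) = -3 + ((6 - 6)*(-2 + 2))/2 = -3 + (0*0)/2 = -3 + (1/2)*0 = -3 + 0 = -3)
L = 153 (L = 156 - 3 = 153)
sqrt((3*7 + 7) + 112) + L*(-483) = sqrt((3*7 + 7) + 112) + 153*(-483) = sqrt((21 + 7) + 112) - 73899 = sqrt(28 + 112) - 73899 = sqrt(140) - 73899 = 2*sqrt(35) - 73899 = -73899 + 2*sqrt(35)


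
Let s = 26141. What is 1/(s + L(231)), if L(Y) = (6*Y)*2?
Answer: 1/28913 ≈ 3.4587e-5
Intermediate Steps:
L(Y) = 12*Y
1/(s + L(231)) = 1/(26141 + 12*231) = 1/(26141 + 2772) = 1/28913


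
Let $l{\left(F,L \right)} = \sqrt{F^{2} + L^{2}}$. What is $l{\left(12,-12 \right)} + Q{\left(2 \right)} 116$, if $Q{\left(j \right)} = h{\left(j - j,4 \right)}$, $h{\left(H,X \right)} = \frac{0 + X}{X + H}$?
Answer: $116 + 12 \sqrt{2} \approx 132.97$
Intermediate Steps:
$h{\left(H,X \right)} = \frac{X}{H + X}$
$Q{\left(j \right)} = 1$ ($Q{\left(j \right)} = \frac{4}{\left(j - j\right) + 4} = \frac{4}{0 + 4} = \frac{4}{4} = 4 \cdot \frac{1}{4} = 1$)
$l{\left(12,-12 \right)} + Q{\left(2 \right)} 116 = \sqrt{12^{2} + \left(-12\right)^{2}} + 1 \cdot 116 = \sqrt{144 + 144} + 116 = \sqrt{288} + 116 = 12 \sqrt{2} + 116 = 116 + 12 \sqrt{2}$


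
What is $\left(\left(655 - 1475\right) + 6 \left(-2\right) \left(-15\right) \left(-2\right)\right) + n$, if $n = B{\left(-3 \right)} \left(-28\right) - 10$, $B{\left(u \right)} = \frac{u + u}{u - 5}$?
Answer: $-1211$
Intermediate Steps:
$B{\left(u \right)} = \frac{2 u}{-5 + u}$
$n = -31$ ($n = 2 \left(-3\right) \frac{1}{-5 - 3} \left(-28\right) - 10 = 2 \left(-3\right) \frac{1}{-8} \left(-28\right) - 10 = 2 \left(-3\right) \left(- \frac{1}{8}\right) \left(-28\right) - 10 = \frac{3}{4} \left(-28\right) - 10 = -21 - 10 = -31$)
$\left(\left(655 - 1475\right) + 6 \left(-2\right) \left(-15\right) \left(-2\right)\right) + n = \left(\left(655 - 1475\right) + 6 \left(-2\right) \left(-15\right) \left(-2\right)\right) - 31 = \left(-820 + \left(-12\right) \left(-15\right) \left(-2\right)\right) - 31 = \left(-820 + 180 \left(-2\right)\right) - 31 = \left(-820 - 360\right) - 31 = -1180 - 31 = -1211$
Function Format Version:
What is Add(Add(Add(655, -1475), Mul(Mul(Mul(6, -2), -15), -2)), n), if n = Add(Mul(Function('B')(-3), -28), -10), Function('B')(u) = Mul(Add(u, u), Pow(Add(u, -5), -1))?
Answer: -1211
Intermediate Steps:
Function('B')(u) = Mul(2, u, Pow(Add(-5, u), -1)) (Function('B')(u) = Mul(Mul(2, u), Pow(Add(-5, u), -1)) = Mul(2, u, Pow(Add(-5, u), -1)))
n = -31 (n = Add(Mul(Mul(2, -3, Pow(Add(-5, -3), -1)), -28), -10) = Add(Mul(Mul(2, -3, Pow(-8, -1)), -28), -10) = Add(Mul(Mul(2, -3, Rational(-1, 8)), -28), -10) = Add(Mul(Rational(3, 4), -28), -10) = Add(-21, -10) = -31)
Add(Add(Add(655, -1475), Mul(Mul(Mul(6, -2), -15), -2)), n) = Add(Add(Add(655, -1475), Mul(Mul(Mul(6, -2), -15), -2)), -31) = Add(Add(-820, Mul(Mul(-12, -15), -2)), -31) = Add(Add(-820, Mul(180, -2)), -31) = Add(Add(-820, -360), -31) = Add(-1180, -31) = -1211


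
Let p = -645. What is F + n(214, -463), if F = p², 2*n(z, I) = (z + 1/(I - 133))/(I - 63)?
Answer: 260844219257/626992 ≈ 4.1603e+5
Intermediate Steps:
n(z, I) = (z + 1/(-133 + I))/(2*(-63 + I)) (n(z, I) = ((z + 1/(I - 133))/(I - 63))/2 = ((z + 1/(-133 + I))/(-63 + I))/2 = (z + 1/(-133 + I))/(2*(-63 + I)))
F = 416025 (F = (-645)² = 416025)
F + n(214, -463) = 416025 + (1 - 133*214 - 463*214)/(2*(8379 + (-463)² - 196*(-463))) = 416025 + (1 - 28462 - 99082)/(2*(8379 + 214369 + 90748)) = 416025 + (½)*(-127543)/313496 = 416025 + (½)*(1/313496)*(-127543) = 416025 - 127543/626992 = 260844219257/626992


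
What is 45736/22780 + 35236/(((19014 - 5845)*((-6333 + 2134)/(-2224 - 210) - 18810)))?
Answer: 6892705902991306/3433334066577155 ≈ 2.0076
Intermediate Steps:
45736/22780 + 35236/(((19014 - 5845)*((-6333 + 2134)/(-2224 - 210) - 18810))) = 45736*(1/22780) + 35236/((13169*(-4199/(-2434) - 18810))) = 11434/5695 + 35236/((13169*(-4199*(-1/2434) - 18810))) = 11434/5695 + 35236/((13169*(4199/2434 - 18810))) = 11434/5695 + 35236/((13169*(-45779341/2434))) = 11434/5695 + 35236/(-602868141629/2434) = 11434/5695 + 35236*(-2434/602868141629) = 11434/5695 - 85764424/602868141629 = 6892705902991306/3433334066577155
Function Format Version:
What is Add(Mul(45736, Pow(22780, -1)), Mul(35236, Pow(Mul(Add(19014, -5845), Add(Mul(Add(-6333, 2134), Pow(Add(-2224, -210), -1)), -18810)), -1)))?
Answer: Rational(6892705902991306, 3433334066577155) ≈ 2.0076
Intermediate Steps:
Add(Mul(45736, Pow(22780, -1)), Mul(35236, Pow(Mul(Add(19014, -5845), Add(Mul(Add(-6333, 2134), Pow(Add(-2224, -210), -1)), -18810)), -1))) = Add(Mul(45736, Rational(1, 22780)), Mul(35236, Pow(Mul(13169, Add(Mul(-4199, Pow(-2434, -1)), -18810)), -1))) = Add(Rational(11434, 5695), Mul(35236, Pow(Mul(13169, Add(Mul(-4199, Rational(-1, 2434)), -18810)), -1))) = Add(Rational(11434, 5695), Mul(35236, Pow(Mul(13169, Add(Rational(4199, 2434), -18810)), -1))) = Add(Rational(11434, 5695), Mul(35236, Pow(Mul(13169, Rational(-45779341, 2434)), -1))) = Add(Rational(11434, 5695), Mul(35236, Pow(Rational(-602868141629, 2434), -1))) = Add(Rational(11434, 5695), Mul(35236, Rational(-2434, 602868141629))) = Add(Rational(11434, 5695), Rational(-85764424, 602868141629)) = Rational(6892705902991306, 3433334066577155)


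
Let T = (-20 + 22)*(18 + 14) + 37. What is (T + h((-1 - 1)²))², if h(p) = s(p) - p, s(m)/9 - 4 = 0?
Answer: 17689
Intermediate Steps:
s(m) = 36 (s(m) = 36 + 9*0 = 36 + 0 = 36)
T = 101 (T = 2*32 + 37 = 64 + 37 = 101)
h(p) = 36 - p
(T + h((-1 - 1)²))² = (101 + (36 - (-1 - 1)²))² = (101 + (36 - 1*(-2)²))² = (101 + (36 - 1*4))² = (101 + (36 - 4))² = (101 + 32)² = 133² = 17689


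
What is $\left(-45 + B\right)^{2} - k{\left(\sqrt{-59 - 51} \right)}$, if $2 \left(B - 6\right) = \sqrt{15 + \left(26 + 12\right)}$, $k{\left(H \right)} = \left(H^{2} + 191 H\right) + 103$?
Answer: $\frac{6165}{4} - 39 \sqrt{53} - 191 i \sqrt{110} \approx 1257.3 - 2003.2 i$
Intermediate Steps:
$k{\left(H \right)} = 103 + H^{2} + 191 H$
$B = 6 + \frac{\sqrt{53}}{2}$ ($B = 6 + \frac{\sqrt{15 + \left(26 + 12\right)}}{2} = 6 + \frac{\sqrt{15 + 38}}{2} = 6 + \frac{\sqrt{53}}{2} \approx 9.6401$)
$\left(-45 + B\right)^{2} - k{\left(\sqrt{-59 - 51} \right)} = \left(-45 + \left(6 + \frac{\sqrt{53}}{2}\right)\right)^{2} - \left(103 + \left(\sqrt{-59 - 51}\right)^{2} + 191 \sqrt{-59 - 51}\right) = \left(-39 + \frac{\sqrt{53}}{2}\right)^{2} - \left(103 + \left(\sqrt{-110}\right)^{2} + 191 \sqrt{-110}\right) = \left(-39 + \frac{\sqrt{53}}{2}\right)^{2} - \left(103 + \left(i \sqrt{110}\right)^{2} + 191 i \sqrt{110}\right) = \left(-39 + \frac{\sqrt{53}}{2}\right)^{2} - \left(103 - 110 + 191 i \sqrt{110}\right) = \left(-39 + \frac{\sqrt{53}}{2}\right)^{2} - \left(-7 + 191 i \sqrt{110}\right) = \left(-39 + \frac{\sqrt{53}}{2}\right)^{2} + \left(7 - 191 i \sqrt{110}\right) = 7 + \left(-39 + \frac{\sqrt{53}}{2}\right)^{2} - 191 i \sqrt{110}$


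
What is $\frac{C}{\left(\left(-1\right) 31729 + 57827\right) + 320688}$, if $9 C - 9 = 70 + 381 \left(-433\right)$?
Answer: $- \frac{82447}{1560537} \approx -0.052832$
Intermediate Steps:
$C = - \frac{164894}{9}$ ($C = 1 + \frac{70 + 381 \left(-433\right)}{9} = 1 + \frac{70 - 164973}{9} = 1 + \frac{1}{9} \left(-164903\right) = 1 - \frac{164903}{9} = - \frac{164894}{9} \approx -18322.0$)
$\frac{C}{\left(\left(-1\right) 31729 + 57827\right) + 320688} = - \frac{164894}{9 \left(\left(\left(-1\right) 31729 + 57827\right) + 320688\right)} = - \frac{164894}{9 \left(\left(-31729 + 57827\right) + 320688\right)} = - \frac{164894}{9 \left(26098 + 320688\right)} = - \frac{164894}{9 \cdot 346786} = \left(- \frac{164894}{9}\right) \frac{1}{346786} = - \frac{82447}{1560537}$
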